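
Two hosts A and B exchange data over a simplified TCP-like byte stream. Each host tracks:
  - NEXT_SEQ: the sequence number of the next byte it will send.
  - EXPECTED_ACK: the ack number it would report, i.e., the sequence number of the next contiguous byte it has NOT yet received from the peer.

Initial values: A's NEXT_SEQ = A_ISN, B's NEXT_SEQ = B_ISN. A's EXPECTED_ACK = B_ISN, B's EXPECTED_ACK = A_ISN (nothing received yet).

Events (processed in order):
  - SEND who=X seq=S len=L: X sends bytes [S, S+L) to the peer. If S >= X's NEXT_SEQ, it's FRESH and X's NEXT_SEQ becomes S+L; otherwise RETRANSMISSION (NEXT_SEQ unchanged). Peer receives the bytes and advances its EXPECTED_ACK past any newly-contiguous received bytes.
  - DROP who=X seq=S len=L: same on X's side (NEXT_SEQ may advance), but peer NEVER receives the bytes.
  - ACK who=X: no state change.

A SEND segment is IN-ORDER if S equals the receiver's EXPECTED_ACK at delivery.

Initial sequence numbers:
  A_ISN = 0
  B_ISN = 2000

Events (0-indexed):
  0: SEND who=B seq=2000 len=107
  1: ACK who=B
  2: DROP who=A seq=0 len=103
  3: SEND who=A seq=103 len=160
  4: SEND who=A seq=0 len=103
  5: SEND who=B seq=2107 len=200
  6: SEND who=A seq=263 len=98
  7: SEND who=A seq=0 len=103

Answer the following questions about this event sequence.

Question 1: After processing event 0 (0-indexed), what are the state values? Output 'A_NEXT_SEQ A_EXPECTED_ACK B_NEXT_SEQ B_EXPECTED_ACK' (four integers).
After event 0: A_seq=0 A_ack=2107 B_seq=2107 B_ack=0

0 2107 2107 0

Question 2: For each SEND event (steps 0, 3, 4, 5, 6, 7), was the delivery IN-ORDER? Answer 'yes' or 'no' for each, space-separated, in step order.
Step 0: SEND seq=2000 -> in-order
Step 3: SEND seq=103 -> out-of-order
Step 4: SEND seq=0 -> in-order
Step 5: SEND seq=2107 -> in-order
Step 6: SEND seq=263 -> in-order
Step 7: SEND seq=0 -> out-of-order

Answer: yes no yes yes yes no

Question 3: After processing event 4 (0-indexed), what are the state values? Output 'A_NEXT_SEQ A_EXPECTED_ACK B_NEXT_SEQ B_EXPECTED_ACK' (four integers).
After event 0: A_seq=0 A_ack=2107 B_seq=2107 B_ack=0
After event 1: A_seq=0 A_ack=2107 B_seq=2107 B_ack=0
After event 2: A_seq=103 A_ack=2107 B_seq=2107 B_ack=0
After event 3: A_seq=263 A_ack=2107 B_seq=2107 B_ack=0
After event 4: A_seq=263 A_ack=2107 B_seq=2107 B_ack=263

263 2107 2107 263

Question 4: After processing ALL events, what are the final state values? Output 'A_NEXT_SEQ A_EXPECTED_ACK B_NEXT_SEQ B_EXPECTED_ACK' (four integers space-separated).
Answer: 361 2307 2307 361

Derivation:
After event 0: A_seq=0 A_ack=2107 B_seq=2107 B_ack=0
After event 1: A_seq=0 A_ack=2107 B_seq=2107 B_ack=0
After event 2: A_seq=103 A_ack=2107 B_seq=2107 B_ack=0
After event 3: A_seq=263 A_ack=2107 B_seq=2107 B_ack=0
After event 4: A_seq=263 A_ack=2107 B_seq=2107 B_ack=263
After event 5: A_seq=263 A_ack=2307 B_seq=2307 B_ack=263
After event 6: A_seq=361 A_ack=2307 B_seq=2307 B_ack=361
After event 7: A_seq=361 A_ack=2307 B_seq=2307 B_ack=361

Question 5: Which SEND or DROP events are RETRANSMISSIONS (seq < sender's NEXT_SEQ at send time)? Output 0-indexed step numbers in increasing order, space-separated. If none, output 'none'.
Step 0: SEND seq=2000 -> fresh
Step 2: DROP seq=0 -> fresh
Step 3: SEND seq=103 -> fresh
Step 4: SEND seq=0 -> retransmit
Step 5: SEND seq=2107 -> fresh
Step 6: SEND seq=263 -> fresh
Step 7: SEND seq=0 -> retransmit

Answer: 4 7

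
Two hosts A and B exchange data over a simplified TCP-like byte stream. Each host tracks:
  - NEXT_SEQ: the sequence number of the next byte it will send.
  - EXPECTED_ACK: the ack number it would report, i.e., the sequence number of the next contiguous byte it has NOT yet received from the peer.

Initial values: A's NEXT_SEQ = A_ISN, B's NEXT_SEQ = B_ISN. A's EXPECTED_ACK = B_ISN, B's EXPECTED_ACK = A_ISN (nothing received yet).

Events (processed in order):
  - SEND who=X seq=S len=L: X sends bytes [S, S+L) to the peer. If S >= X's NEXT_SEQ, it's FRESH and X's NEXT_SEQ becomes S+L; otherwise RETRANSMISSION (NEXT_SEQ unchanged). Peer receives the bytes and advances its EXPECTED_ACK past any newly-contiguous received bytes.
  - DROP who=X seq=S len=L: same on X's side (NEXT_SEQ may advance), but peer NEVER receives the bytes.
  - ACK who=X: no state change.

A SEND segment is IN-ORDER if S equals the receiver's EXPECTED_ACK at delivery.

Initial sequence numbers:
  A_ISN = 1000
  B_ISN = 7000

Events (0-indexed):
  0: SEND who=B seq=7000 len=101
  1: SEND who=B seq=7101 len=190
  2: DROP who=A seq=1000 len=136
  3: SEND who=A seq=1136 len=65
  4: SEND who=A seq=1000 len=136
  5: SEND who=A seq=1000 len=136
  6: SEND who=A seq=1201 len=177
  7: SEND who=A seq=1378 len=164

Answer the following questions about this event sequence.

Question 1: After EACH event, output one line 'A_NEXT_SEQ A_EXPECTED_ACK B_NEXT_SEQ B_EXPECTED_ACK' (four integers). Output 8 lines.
1000 7101 7101 1000
1000 7291 7291 1000
1136 7291 7291 1000
1201 7291 7291 1000
1201 7291 7291 1201
1201 7291 7291 1201
1378 7291 7291 1378
1542 7291 7291 1542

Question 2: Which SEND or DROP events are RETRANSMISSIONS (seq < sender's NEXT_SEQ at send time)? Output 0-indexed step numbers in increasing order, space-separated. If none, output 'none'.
Step 0: SEND seq=7000 -> fresh
Step 1: SEND seq=7101 -> fresh
Step 2: DROP seq=1000 -> fresh
Step 3: SEND seq=1136 -> fresh
Step 4: SEND seq=1000 -> retransmit
Step 5: SEND seq=1000 -> retransmit
Step 6: SEND seq=1201 -> fresh
Step 7: SEND seq=1378 -> fresh

Answer: 4 5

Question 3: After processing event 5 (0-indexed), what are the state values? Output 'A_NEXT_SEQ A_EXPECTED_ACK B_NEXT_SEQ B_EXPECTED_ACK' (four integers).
After event 0: A_seq=1000 A_ack=7101 B_seq=7101 B_ack=1000
After event 1: A_seq=1000 A_ack=7291 B_seq=7291 B_ack=1000
After event 2: A_seq=1136 A_ack=7291 B_seq=7291 B_ack=1000
After event 3: A_seq=1201 A_ack=7291 B_seq=7291 B_ack=1000
After event 4: A_seq=1201 A_ack=7291 B_seq=7291 B_ack=1201
After event 5: A_seq=1201 A_ack=7291 B_seq=7291 B_ack=1201

1201 7291 7291 1201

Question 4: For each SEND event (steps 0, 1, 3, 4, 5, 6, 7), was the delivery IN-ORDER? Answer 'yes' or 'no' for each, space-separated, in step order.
Step 0: SEND seq=7000 -> in-order
Step 1: SEND seq=7101 -> in-order
Step 3: SEND seq=1136 -> out-of-order
Step 4: SEND seq=1000 -> in-order
Step 5: SEND seq=1000 -> out-of-order
Step 6: SEND seq=1201 -> in-order
Step 7: SEND seq=1378 -> in-order

Answer: yes yes no yes no yes yes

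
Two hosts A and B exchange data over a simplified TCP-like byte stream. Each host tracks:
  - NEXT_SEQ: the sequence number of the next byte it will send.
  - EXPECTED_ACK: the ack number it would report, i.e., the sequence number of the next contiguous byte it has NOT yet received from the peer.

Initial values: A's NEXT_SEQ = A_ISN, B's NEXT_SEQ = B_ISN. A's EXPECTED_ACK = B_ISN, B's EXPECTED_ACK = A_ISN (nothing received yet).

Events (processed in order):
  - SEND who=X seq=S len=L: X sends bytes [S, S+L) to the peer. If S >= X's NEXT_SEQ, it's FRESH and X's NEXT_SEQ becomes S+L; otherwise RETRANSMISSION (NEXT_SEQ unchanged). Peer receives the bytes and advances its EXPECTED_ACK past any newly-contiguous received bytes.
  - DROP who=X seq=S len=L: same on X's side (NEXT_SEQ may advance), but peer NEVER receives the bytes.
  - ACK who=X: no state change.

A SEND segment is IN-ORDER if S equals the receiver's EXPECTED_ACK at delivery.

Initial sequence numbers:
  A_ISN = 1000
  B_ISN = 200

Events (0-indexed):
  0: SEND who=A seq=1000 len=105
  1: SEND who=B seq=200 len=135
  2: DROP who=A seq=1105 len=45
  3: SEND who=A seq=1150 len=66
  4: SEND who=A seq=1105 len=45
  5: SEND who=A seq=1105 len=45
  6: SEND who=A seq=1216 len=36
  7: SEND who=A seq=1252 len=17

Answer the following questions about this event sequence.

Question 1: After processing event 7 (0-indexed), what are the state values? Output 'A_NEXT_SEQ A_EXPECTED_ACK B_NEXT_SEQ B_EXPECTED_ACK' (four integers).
After event 0: A_seq=1105 A_ack=200 B_seq=200 B_ack=1105
After event 1: A_seq=1105 A_ack=335 B_seq=335 B_ack=1105
After event 2: A_seq=1150 A_ack=335 B_seq=335 B_ack=1105
After event 3: A_seq=1216 A_ack=335 B_seq=335 B_ack=1105
After event 4: A_seq=1216 A_ack=335 B_seq=335 B_ack=1216
After event 5: A_seq=1216 A_ack=335 B_seq=335 B_ack=1216
After event 6: A_seq=1252 A_ack=335 B_seq=335 B_ack=1252
After event 7: A_seq=1269 A_ack=335 B_seq=335 B_ack=1269

1269 335 335 1269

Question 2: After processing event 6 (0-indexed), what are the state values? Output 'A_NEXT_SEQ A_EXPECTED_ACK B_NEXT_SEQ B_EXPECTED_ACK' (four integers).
After event 0: A_seq=1105 A_ack=200 B_seq=200 B_ack=1105
After event 1: A_seq=1105 A_ack=335 B_seq=335 B_ack=1105
After event 2: A_seq=1150 A_ack=335 B_seq=335 B_ack=1105
After event 3: A_seq=1216 A_ack=335 B_seq=335 B_ack=1105
After event 4: A_seq=1216 A_ack=335 B_seq=335 B_ack=1216
After event 5: A_seq=1216 A_ack=335 B_seq=335 B_ack=1216
After event 6: A_seq=1252 A_ack=335 B_seq=335 B_ack=1252

1252 335 335 1252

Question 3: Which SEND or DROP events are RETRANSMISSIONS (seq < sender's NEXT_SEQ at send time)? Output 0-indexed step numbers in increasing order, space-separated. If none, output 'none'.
Step 0: SEND seq=1000 -> fresh
Step 1: SEND seq=200 -> fresh
Step 2: DROP seq=1105 -> fresh
Step 3: SEND seq=1150 -> fresh
Step 4: SEND seq=1105 -> retransmit
Step 5: SEND seq=1105 -> retransmit
Step 6: SEND seq=1216 -> fresh
Step 7: SEND seq=1252 -> fresh

Answer: 4 5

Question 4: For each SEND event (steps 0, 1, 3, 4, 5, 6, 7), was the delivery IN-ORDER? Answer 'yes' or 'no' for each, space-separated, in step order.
Answer: yes yes no yes no yes yes

Derivation:
Step 0: SEND seq=1000 -> in-order
Step 1: SEND seq=200 -> in-order
Step 3: SEND seq=1150 -> out-of-order
Step 4: SEND seq=1105 -> in-order
Step 5: SEND seq=1105 -> out-of-order
Step 6: SEND seq=1216 -> in-order
Step 7: SEND seq=1252 -> in-order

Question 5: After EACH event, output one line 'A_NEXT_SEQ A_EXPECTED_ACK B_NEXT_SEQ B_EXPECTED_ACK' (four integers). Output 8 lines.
1105 200 200 1105
1105 335 335 1105
1150 335 335 1105
1216 335 335 1105
1216 335 335 1216
1216 335 335 1216
1252 335 335 1252
1269 335 335 1269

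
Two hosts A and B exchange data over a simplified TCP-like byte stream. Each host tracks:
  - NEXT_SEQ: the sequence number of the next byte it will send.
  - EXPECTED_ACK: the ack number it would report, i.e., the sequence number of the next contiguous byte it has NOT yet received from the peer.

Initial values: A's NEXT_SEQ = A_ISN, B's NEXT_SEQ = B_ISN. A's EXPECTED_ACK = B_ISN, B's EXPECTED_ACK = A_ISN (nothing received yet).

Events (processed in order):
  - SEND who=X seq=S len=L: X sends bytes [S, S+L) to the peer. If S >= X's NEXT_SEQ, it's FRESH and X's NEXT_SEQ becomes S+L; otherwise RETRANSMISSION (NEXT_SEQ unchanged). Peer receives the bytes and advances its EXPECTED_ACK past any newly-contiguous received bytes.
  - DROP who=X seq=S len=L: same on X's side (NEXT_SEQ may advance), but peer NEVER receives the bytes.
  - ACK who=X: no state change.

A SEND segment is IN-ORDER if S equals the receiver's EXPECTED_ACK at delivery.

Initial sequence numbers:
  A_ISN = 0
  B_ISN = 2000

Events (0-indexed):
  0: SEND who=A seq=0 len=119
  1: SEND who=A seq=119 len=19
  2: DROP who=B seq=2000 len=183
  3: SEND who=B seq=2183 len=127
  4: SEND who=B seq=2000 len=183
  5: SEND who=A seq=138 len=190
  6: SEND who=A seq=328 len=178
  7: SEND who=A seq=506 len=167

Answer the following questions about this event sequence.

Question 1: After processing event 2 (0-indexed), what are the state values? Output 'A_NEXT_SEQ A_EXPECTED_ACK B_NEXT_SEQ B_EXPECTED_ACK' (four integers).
After event 0: A_seq=119 A_ack=2000 B_seq=2000 B_ack=119
After event 1: A_seq=138 A_ack=2000 B_seq=2000 B_ack=138
After event 2: A_seq=138 A_ack=2000 B_seq=2183 B_ack=138

138 2000 2183 138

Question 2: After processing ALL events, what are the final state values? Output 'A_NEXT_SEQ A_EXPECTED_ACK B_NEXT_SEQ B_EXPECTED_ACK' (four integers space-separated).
Answer: 673 2310 2310 673

Derivation:
After event 0: A_seq=119 A_ack=2000 B_seq=2000 B_ack=119
After event 1: A_seq=138 A_ack=2000 B_seq=2000 B_ack=138
After event 2: A_seq=138 A_ack=2000 B_seq=2183 B_ack=138
After event 3: A_seq=138 A_ack=2000 B_seq=2310 B_ack=138
After event 4: A_seq=138 A_ack=2310 B_seq=2310 B_ack=138
After event 5: A_seq=328 A_ack=2310 B_seq=2310 B_ack=328
After event 6: A_seq=506 A_ack=2310 B_seq=2310 B_ack=506
After event 7: A_seq=673 A_ack=2310 B_seq=2310 B_ack=673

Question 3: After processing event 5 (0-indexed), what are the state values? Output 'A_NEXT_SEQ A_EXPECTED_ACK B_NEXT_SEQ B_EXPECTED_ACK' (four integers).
After event 0: A_seq=119 A_ack=2000 B_seq=2000 B_ack=119
After event 1: A_seq=138 A_ack=2000 B_seq=2000 B_ack=138
After event 2: A_seq=138 A_ack=2000 B_seq=2183 B_ack=138
After event 3: A_seq=138 A_ack=2000 B_seq=2310 B_ack=138
After event 4: A_seq=138 A_ack=2310 B_seq=2310 B_ack=138
After event 5: A_seq=328 A_ack=2310 B_seq=2310 B_ack=328

328 2310 2310 328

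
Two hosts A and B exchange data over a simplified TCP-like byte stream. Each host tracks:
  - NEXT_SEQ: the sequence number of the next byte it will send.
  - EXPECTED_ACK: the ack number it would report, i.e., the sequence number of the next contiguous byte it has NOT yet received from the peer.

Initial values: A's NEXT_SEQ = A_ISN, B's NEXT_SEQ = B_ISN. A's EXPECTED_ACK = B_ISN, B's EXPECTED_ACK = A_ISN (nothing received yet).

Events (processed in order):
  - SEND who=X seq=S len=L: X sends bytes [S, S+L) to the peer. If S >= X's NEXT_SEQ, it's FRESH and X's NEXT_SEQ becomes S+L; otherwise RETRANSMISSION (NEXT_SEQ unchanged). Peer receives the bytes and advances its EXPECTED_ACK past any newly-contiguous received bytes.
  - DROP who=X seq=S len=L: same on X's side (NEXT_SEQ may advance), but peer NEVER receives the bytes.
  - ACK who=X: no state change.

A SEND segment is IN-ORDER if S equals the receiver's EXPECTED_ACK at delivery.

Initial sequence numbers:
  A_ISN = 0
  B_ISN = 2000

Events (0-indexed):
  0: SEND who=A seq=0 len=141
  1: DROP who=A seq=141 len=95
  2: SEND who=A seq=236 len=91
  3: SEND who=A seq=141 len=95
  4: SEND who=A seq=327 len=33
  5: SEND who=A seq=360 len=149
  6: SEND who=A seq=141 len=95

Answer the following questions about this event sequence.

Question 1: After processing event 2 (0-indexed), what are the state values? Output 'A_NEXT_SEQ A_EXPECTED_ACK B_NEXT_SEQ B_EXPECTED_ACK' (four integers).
After event 0: A_seq=141 A_ack=2000 B_seq=2000 B_ack=141
After event 1: A_seq=236 A_ack=2000 B_seq=2000 B_ack=141
After event 2: A_seq=327 A_ack=2000 B_seq=2000 B_ack=141

327 2000 2000 141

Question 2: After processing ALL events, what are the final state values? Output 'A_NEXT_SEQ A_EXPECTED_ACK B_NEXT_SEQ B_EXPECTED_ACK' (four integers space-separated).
Answer: 509 2000 2000 509

Derivation:
After event 0: A_seq=141 A_ack=2000 B_seq=2000 B_ack=141
After event 1: A_seq=236 A_ack=2000 B_seq=2000 B_ack=141
After event 2: A_seq=327 A_ack=2000 B_seq=2000 B_ack=141
After event 3: A_seq=327 A_ack=2000 B_seq=2000 B_ack=327
After event 4: A_seq=360 A_ack=2000 B_seq=2000 B_ack=360
After event 5: A_seq=509 A_ack=2000 B_seq=2000 B_ack=509
After event 6: A_seq=509 A_ack=2000 B_seq=2000 B_ack=509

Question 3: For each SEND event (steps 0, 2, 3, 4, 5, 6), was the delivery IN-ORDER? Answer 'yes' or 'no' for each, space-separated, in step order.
Answer: yes no yes yes yes no

Derivation:
Step 0: SEND seq=0 -> in-order
Step 2: SEND seq=236 -> out-of-order
Step 3: SEND seq=141 -> in-order
Step 4: SEND seq=327 -> in-order
Step 5: SEND seq=360 -> in-order
Step 6: SEND seq=141 -> out-of-order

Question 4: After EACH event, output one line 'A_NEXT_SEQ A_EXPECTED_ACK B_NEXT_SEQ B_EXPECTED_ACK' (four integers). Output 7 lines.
141 2000 2000 141
236 2000 2000 141
327 2000 2000 141
327 2000 2000 327
360 2000 2000 360
509 2000 2000 509
509 2000 2000 509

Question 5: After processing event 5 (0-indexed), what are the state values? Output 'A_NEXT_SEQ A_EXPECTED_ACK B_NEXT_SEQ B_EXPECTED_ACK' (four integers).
After event 0: A_seq=141 A_ack=2000 B_seq=2000 B_ack=141
After event 1: A_seq=236 A_ack=2000 B_seq=2000 B_ack=141
After event 2: A_seq=327 A_ack=2000 B_seq=2000 B_ack=141
After event 3: A_seq=327 A_ack=2000 B_seq=2000 B_ack=327
After event 4: A_seq=360 A_ack=2000 B_seq=2000 B_ack=360
After event 5: A_seq=509 A_ack=2000 B_seq=2000 B_ack=509

509 2000 2000 509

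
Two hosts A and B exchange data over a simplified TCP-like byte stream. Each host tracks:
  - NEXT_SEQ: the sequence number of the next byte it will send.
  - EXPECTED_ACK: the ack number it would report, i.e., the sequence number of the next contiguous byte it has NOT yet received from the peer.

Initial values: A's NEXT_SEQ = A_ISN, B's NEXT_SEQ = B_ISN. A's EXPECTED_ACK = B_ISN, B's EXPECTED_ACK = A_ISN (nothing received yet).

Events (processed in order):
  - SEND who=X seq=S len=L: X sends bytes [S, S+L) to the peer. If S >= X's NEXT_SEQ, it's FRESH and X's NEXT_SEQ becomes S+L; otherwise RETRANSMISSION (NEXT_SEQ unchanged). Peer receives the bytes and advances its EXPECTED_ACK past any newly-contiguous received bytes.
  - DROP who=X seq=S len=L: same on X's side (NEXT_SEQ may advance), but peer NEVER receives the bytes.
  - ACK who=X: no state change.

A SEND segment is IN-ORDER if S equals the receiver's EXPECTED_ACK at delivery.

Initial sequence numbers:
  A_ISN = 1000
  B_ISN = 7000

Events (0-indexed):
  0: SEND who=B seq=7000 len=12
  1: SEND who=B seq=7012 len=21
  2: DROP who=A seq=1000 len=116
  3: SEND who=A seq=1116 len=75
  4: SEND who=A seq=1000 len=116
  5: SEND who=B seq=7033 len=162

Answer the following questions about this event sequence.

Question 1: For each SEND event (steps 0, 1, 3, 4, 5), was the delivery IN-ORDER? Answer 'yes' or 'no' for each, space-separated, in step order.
Answer: yes yes no yes yes

Derivation:
Step 0: SEND seq=7000 -> in-order
Step 1: SEND seq=7012 -> in-order
Step 3: SEND seq=1116 -> out-of-order
Step 4: SEND seq=1000 -> in-order
Step 5: SEND seq=7033 -> in-order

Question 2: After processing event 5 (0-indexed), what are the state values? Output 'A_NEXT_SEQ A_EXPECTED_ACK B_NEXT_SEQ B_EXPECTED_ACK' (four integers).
After event 0: A_seq=1000 A_ack=7012 B_seq=7012 B_ack=1000
After event 1: A_seq=1000 A_ack=7033 B_seq=7033 B_ack=1000
After event 2: A_seq=1116 A_ack=7033 B_seq=7033 B_ack=1000
After event 3: A_seq=1191 A_ack=7033 B_seq=7033 B_ack=1000
After event 4: A_seq=1191 A_ack=7033 B_seq=7033 B_ack=1191
After event 5: A_seq=1191 A_ack=7195 B_seq=7195 B_ack=1191

1191 7195 7195 1191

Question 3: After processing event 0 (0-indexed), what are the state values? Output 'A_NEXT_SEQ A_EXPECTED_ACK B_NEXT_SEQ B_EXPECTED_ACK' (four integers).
After event 0: A_seq=1000 A_ack=7012 B_seq=7012 B_ack=1000

1000 7012 7012 1000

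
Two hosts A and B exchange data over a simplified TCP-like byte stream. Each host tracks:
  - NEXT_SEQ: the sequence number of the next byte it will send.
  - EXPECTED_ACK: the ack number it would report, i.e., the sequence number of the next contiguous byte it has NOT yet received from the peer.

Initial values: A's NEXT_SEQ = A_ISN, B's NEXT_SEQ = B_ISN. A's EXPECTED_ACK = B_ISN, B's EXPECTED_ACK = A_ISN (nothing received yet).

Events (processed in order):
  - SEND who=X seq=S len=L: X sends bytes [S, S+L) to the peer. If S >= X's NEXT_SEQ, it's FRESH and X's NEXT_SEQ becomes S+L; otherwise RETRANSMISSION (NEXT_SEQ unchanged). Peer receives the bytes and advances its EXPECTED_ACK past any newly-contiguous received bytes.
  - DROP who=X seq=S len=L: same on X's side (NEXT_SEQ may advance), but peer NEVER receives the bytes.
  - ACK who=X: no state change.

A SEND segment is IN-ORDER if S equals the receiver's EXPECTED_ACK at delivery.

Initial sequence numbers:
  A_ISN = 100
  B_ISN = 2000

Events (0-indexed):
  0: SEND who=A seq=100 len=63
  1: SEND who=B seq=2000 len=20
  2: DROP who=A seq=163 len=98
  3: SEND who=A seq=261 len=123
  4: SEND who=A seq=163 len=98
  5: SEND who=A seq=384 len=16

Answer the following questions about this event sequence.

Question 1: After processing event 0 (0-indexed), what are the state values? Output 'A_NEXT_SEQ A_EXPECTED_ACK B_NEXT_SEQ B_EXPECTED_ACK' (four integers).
After event 0: A_seq=163 A_ack=2000 B_seq=2000 B_ack=163

163 2000 2000 163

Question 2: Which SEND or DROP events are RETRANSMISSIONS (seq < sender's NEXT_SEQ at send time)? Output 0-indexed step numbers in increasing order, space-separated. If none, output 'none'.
Answer: 4

Derivation:
Step 0: SEND seq=100 -> fresh
Step 1: SEND seq=2000 -> fresh
Step 2: DROP seq=163 -> fresh
Step 3: SEND seq=261 -> fresh
Step 4: SEND seq=163 -> retransmit
Step 5: SEND seq=384 -> fresh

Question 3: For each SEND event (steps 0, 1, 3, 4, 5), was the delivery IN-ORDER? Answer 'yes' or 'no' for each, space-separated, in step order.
Answer: yes yes no yes yes

Derivation:
Step 0: SEND seq=100 -> in-order
Step 1: SEND seq=2000 -> in-order
Step 3: SEND seq=261 -> out-of-order
Step 4: SEND seq=163 -> in-order
Step 5: SEND seq=384 -> in-order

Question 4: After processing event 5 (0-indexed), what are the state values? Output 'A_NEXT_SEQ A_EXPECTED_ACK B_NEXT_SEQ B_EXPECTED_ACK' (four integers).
After event 0: A_seq=163 A_ack=2000 B_seq=2000 B_ack=163
After event 1: A_seq=163 A_ack=2020 B_seq=2020 B_ack=163
After event 2: A_seq=261 A_ack=2020 B_seq=2020 B_ack=163
After event 3: A_seq=384 A_ack=2020 B_seq=2020 B_ack=163
After event 4: A_seq=384 A_ack=2020 B_seq=2020 B_ack=384
After event 5: A_seq=400 A_ack=2020 B_seq=2020 B_ack=400

400 2020 2020 400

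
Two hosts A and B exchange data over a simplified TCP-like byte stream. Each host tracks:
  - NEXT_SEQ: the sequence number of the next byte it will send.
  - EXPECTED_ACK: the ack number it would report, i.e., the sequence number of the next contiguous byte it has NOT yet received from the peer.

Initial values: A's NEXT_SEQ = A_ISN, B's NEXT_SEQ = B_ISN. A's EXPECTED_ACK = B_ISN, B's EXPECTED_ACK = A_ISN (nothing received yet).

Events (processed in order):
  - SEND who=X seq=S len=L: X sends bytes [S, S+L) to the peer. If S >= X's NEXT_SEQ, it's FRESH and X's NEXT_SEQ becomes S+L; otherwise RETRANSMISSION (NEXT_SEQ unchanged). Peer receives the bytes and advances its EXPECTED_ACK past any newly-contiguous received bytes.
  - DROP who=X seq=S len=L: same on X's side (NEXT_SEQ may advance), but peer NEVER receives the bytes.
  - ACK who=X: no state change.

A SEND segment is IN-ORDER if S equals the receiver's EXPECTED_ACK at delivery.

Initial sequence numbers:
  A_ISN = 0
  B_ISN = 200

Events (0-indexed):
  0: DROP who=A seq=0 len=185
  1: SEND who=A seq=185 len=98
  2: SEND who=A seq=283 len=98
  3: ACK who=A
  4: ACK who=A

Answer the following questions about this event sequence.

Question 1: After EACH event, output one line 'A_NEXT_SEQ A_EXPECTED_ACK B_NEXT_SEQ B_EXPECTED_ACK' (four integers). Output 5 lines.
185 200 200 0
283 200 200 0
381 200 200 0
381 200 200 0
381 200 200 0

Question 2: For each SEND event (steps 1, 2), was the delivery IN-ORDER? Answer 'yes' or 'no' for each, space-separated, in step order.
Answer: no no

Derivation:
Step 1: SEND seq=185 -> out-of-order
Step 2: SEND seq=283 -> out-of-order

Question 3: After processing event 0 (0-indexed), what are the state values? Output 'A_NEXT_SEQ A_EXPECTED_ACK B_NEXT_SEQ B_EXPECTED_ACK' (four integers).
After event 0: A_seq=185 A_ack=200 B_seq=200 B_ack=0

185 200 200 0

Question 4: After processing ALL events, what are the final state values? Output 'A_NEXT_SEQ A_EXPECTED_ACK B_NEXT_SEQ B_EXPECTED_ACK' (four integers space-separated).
After event 0: A_seq=185 A_ack=200 B_seq=200 B_ack=0
After event 1: A_seq=283 A_ack=200 B_seq=200 B_ack=0
After event 2: A_seq=381 A_ack=200 B_seq=200 B_ack=0
After event 3: A_seq=381 A_ack=200 B_seq=200 B_ack=0
After event 4: A_seq=381 A_ack=200 B_seq=200 B_ack=0

Answer: 381 200 200 0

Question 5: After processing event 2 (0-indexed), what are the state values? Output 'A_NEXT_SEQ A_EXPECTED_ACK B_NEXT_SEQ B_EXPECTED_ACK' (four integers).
After event 0: A_seq=185 A_ack=200 B_seq=200 B_ack=0
After event 1: A_seq=283 A_ack=200 B_seq=200 B_ack=0
After event 2: A_seq=381 A_ack=200 B_seq=200 B_ack=0

381 200 200 0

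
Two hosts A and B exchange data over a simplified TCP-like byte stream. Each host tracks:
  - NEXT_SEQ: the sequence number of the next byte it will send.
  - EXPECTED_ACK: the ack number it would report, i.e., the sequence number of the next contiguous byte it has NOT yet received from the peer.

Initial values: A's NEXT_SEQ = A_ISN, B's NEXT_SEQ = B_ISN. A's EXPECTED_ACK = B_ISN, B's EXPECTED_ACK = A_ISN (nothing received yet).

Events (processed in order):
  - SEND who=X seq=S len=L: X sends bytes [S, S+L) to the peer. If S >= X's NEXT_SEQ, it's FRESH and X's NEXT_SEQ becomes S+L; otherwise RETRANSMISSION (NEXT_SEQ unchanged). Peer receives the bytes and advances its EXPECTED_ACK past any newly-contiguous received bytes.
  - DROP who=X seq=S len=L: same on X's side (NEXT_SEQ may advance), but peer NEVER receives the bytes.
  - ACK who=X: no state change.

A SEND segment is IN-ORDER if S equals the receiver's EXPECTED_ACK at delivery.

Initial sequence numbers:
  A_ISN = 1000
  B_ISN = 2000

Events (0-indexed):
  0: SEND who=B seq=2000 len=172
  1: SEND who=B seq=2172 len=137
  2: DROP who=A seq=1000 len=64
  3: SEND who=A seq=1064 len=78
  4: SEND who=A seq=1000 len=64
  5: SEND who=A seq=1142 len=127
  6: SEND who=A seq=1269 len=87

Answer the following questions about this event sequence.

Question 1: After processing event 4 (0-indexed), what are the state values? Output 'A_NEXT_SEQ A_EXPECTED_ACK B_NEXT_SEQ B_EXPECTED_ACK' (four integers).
After event 0: A_seq=1000 A_ack=2172 B_seq=2172 B_ack=1000
After event 1: A_seq=1000 A_ack=2309 B_seq=2309 B_ack=1000
After event 2: A_seq=1064 A_ack=2309 B_seq=2309 B_ack=1000
After event 3: A_seq=1142 A_ack=2309 B_seq=2309 B_ack=1000
After event 4: A_seq=1142 A_ack=2309 B_seq=2309 B_ack=1142

1142 2309 2309 1142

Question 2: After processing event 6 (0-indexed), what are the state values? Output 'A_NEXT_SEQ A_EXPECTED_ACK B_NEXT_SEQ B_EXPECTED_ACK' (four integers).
After event 0: A_seq=1000 A_ack=2172 B_seq=2172 B_ack=1000
After event 1: A_seq=1000 A_ack=2309 B_seq=2309 B_ack=1000
After event 2: A_seq=1064 A_ack=2309 B_seq=2309 B_ack=1000
After event 3: A_seq=1142 A_ack=2309 B_seq=2309 B_ack=1000
After event 4: A_seq=1142 A_ack=2309 B_seq=2309 B_ack=1142
After event 5: A_seq=1269 A_ack=2309 B_seq=2309 B_ack=1269
After event 6: A_seq=1356 A_ack=2309 B_seq=2309 B_ack=1356

1356 2309 2309 1356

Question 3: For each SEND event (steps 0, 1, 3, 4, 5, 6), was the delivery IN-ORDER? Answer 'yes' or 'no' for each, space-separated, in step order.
Step 0: SEND seq=2000 -> in-order
Step 1: SEND seq=2172 -> in-order
Step 3: SEND seq=1064 -> out-of-order
Step 4: SEND seq=1000 -> in-order
Step 5: SEND seq=1142 -> in-order
Step 6: SEND seq=1269 -> in-order

Answer: yes yes no yes yes yes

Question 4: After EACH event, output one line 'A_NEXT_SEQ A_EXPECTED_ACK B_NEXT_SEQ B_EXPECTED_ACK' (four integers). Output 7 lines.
1000 2172 2172 1000
1000 2309 2309 1000
1064 2309 2309 1000
1142 2309 2309 1000
1142 2309 2309 1142
1269 2309 2309 1269
1356 2309 2309 1356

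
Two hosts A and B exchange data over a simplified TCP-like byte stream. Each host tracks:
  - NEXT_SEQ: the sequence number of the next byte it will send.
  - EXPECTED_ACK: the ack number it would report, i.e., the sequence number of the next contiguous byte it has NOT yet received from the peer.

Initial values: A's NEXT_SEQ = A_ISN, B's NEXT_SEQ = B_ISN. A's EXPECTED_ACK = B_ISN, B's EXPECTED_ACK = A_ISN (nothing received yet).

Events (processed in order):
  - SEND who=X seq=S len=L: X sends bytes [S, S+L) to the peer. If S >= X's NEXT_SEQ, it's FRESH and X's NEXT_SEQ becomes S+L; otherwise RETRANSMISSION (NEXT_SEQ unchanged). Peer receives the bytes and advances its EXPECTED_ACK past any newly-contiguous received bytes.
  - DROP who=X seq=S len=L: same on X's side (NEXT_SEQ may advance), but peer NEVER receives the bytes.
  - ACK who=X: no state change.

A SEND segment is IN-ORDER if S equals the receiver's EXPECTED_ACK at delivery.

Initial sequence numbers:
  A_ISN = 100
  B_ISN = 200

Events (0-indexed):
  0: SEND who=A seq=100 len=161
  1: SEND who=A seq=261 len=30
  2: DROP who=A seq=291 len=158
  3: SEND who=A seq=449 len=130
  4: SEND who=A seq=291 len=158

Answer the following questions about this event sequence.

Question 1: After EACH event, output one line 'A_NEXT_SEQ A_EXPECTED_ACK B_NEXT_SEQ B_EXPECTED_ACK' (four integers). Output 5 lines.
261 200 200 261
291 200 200 291
449 200 200 291
579 200 200 291
579 200 200 579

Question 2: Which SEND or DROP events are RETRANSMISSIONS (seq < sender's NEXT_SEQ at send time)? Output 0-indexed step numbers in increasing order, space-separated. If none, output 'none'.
Step 0: SEND seq=100 -> fresh
Step 1: SEND seq=261 -> fresh
Step 2: DROP seq=291 -> fresh
Step 3: SEND seq=449 -> fresh
Step 4: SEND seq=291 -> retransmit

Answer: 4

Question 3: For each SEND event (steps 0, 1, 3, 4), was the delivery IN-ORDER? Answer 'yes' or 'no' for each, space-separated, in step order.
Step 0: SEND seq=100 -> in-order
Step 1: SEND seq=261 -> in-order
Step 3: SEND seq=449 -> out-of-order
Step 4: SEND seq=291 -> in-order

Answer: yes yes no yes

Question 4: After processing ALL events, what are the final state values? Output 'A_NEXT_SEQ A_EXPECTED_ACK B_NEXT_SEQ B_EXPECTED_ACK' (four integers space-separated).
Answer: 579 200 200 579

Derivation:
After event 0: A_seq=261 A_ack=200 B_seq=200 B_ack=261
After event 1: A_seq=291 A_ack=200 B_seq=200 B_ack=291
After event 2: A_seq=449 A_ack=200 B_seq=200 B_ack=291
After event 3: A_seq=579 A_ack=200 B_seq=200 B_ack=291
After event 4: A_seq=579 A_ack=200 B_seq=200 B_ack=579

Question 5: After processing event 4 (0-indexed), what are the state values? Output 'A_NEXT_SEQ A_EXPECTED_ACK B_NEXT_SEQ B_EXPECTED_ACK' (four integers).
After event 0: A_seq=261 A_ack=200 B_seq=200 B_ack=261
After event 1: A_seq=291 A_ack=200 B_seq=200 B_ack=291
After event 2: A_seq=449 A_ack=200 B_seq=200 B_ack=291
After event 3: A_seq=579 A_ack=200 B_seq=200 B_ack=291
After event 4: A_seq=579 A_ack=200 B_seq=200 B_ack=579

579 200 200 579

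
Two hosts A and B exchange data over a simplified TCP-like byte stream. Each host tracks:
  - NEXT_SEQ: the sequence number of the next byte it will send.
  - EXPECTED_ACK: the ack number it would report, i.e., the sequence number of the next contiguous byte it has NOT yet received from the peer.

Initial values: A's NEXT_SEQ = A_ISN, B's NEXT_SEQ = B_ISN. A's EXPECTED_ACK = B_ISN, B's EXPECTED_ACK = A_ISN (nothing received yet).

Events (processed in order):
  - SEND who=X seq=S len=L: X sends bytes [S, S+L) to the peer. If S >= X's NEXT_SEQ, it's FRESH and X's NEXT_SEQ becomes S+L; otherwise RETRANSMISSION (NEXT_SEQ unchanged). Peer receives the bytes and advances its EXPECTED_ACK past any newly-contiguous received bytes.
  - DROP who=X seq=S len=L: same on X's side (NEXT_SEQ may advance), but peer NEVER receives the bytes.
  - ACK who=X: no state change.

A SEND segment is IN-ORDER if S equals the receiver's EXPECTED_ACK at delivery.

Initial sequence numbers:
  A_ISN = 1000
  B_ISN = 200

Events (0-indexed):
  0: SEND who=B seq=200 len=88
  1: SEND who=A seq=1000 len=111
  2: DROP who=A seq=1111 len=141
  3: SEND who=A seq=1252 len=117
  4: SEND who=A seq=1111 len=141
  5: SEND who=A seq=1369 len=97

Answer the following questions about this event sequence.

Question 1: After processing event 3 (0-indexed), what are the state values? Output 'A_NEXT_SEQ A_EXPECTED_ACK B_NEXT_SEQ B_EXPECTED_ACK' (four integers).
After event 0: A_seq=1000 A_ack=288 B_seq=288 B_ack=1000
After event 1: A_seq=1111 A_ack=288 B_seq=288 B_ack=1111
After event 2: A_seq=1252 A_ack=288 B_seq=288 B_ack=1111
After event 3: A_seq=1369 A_ack=288 B_seq=288 B_ack=1111

1369 288 288 1111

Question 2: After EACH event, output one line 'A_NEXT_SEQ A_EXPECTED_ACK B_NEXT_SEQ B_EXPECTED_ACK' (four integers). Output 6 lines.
1000 288 288 1000
1111 288 288 1111
1252 288 288 1111
1369 288 288 1111
1369 288 288 1369
1466 288 288 1466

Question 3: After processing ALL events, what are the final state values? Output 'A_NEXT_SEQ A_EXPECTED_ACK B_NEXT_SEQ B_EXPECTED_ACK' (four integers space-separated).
Answer: 1466 288 288 1466

Derivation:
After event 0: A_seq=1000 A_ack=288 B_seq=288 B_ack=1000
After event 1: A_seq=1111 A_ack=288 B_seq=288 B_ack=1111
After event 2: A_seq=1252 A_ack=288 B_seq=288 B_ack=1111
After event 3: A_seq=1369 A_ack=288 B_seq=288 B_ack=1111
After event 4: A_seq=1369 A_ack=288 B_seq=288 B_ack=1369
After event 5: A_seq=1466 A_ack=288 B_seq=288 B_ack=1466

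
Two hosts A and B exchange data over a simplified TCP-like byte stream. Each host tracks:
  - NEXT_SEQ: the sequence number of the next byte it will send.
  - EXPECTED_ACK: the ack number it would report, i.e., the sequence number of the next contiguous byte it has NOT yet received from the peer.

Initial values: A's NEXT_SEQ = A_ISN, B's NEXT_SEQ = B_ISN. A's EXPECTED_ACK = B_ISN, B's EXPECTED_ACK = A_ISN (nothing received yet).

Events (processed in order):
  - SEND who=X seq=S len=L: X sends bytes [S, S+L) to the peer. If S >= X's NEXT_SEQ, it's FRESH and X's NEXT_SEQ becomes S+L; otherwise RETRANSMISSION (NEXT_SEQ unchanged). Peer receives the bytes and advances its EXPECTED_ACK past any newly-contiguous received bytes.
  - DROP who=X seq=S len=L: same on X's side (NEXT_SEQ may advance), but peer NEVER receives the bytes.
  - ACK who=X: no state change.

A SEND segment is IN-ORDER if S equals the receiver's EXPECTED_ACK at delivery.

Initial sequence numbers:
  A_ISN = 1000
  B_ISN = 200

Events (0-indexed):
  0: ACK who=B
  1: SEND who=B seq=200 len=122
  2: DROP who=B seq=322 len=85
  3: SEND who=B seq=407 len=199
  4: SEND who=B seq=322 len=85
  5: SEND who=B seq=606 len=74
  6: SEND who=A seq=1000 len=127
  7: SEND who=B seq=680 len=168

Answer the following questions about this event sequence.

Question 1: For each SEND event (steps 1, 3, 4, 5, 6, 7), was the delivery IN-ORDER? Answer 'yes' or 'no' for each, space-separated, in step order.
Answer: yes no yes yes yes yes

Derivation:
Step 1: SEND seq=200 -> in-order
Step 3: SEND seq=407 -> out-of-order
Step 4: SEND seq=322 -> in-order
Step 5: SEND seq=606 -> in-order
Step 6: SEND seq=1000 -> in-order
Step 7: SEND seq=680 -> in-order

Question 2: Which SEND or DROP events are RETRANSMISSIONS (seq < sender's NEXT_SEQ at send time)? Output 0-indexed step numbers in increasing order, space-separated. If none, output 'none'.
Step 1: SEND seq=200 -> fresh
Step 2: DROP seq=322 -> fresh
Step 3: SEND seq=407 -> fresh
Step 4: SEND seq=322 -> retransmit
Step 5: SEND seq=606 -> fresh
Step 6: SEND seq=1000 -> fresh
Step 7: SEND seq=680 -> fresh

Answer: 4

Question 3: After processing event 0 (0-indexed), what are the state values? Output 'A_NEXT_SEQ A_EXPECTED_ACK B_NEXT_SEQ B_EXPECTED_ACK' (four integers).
After event 0: A_seq=1000 A_ack=200 B_seq=200 B_ack=1000

1000 200 200 1000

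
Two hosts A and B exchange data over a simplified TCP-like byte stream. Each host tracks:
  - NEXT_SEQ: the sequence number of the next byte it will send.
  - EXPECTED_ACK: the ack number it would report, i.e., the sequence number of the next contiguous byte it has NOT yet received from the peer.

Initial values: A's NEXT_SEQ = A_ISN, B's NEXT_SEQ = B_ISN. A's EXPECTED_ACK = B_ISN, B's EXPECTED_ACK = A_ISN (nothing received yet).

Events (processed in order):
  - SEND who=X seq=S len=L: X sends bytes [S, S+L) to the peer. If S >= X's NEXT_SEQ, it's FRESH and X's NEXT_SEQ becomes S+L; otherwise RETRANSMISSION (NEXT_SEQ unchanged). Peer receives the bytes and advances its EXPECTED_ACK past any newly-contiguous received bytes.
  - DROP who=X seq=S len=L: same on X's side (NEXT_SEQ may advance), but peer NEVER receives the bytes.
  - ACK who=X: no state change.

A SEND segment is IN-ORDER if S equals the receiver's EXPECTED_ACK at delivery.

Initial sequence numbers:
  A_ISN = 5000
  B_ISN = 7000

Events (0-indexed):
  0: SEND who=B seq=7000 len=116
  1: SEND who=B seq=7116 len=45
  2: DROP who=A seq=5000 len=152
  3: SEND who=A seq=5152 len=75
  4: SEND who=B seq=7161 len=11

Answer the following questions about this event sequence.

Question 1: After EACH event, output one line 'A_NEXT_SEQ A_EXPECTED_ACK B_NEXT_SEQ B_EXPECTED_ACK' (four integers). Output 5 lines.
5000 7116 7116 5000
5000 7161 7161 5000
5152 7161 7161 5000
5227 7161 7161 5000
5227 7172 7172 5000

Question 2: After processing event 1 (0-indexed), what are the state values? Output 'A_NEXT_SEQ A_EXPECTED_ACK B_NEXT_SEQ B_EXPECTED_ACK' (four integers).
After event 0: A_seq=5000 A_ack=7116 B_seq=7116 B_ack=5000
After event 1: A_seq=5000 A_ack=7161 B_seq=7161 B_ack=5000

5000 7161 7161 5000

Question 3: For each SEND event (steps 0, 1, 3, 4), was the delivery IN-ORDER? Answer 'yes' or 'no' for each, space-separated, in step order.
Step 0: SEND seq=7000 -> in-order
Step 1: SEND seq=7116 -> in-order
Step 3: SEND seq=5152 -> out-of-order
Step 4: SEND seq=7161 -> in-order

Answer: yes yes no yes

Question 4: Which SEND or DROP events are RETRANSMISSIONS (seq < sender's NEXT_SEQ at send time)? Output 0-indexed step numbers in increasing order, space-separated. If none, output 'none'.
Step 0: SEND seq=7000 -> fresh
Step 1: SEND seq=7116 -> fresh
Step 2: DROP seq=5000 -> fresh
Step 3: SEND seq=5152 -> fresh
Step 4: SEND seq=7161 -> fresh

Answer: none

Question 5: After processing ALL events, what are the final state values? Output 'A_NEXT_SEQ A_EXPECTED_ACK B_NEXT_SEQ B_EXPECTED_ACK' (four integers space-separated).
After event 0: A_seq=5000 A_ack=7116 B_seq=7116 B_ack=5000
After event 1: A_seq=5000 A_ack=7161 B_seq=7161 B_ack=5000
After event 2: A_seq=5152 A_ack=7161 B_seq=7161 B_ack=5000
After event 3: A_seq=5227 A_ack=7161 B_seq=7161 B_ack=5000
After event 4: A_seq=5227 A_ack=7172 B_seq=7172 B_ack=5000

Answer: 5227 7172 7172 5000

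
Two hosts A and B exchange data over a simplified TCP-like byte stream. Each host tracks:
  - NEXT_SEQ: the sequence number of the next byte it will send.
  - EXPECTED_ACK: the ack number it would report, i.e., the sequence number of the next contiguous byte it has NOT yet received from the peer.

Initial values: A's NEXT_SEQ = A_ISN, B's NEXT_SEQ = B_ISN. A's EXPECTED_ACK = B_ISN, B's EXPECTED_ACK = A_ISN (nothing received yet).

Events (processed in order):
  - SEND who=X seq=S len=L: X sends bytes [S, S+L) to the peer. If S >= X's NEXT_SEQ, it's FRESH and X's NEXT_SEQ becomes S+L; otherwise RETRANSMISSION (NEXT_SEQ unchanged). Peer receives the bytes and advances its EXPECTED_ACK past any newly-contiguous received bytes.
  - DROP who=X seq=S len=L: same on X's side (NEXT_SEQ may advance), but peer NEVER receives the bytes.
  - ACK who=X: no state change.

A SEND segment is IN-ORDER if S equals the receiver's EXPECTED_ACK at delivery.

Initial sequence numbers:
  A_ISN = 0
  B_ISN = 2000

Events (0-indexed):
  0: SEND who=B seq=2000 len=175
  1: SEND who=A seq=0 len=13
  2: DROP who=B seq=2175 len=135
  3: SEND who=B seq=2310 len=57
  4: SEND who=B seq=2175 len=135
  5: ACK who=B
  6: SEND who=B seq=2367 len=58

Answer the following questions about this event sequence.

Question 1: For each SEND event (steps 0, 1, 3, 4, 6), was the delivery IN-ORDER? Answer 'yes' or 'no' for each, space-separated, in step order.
Step 0: SEND seq=2000 -> in-order
Step 1: SEND seq=0 -> in-order
Step 3: SEND seq=2310 -> out-of-order
Step 4: SEND seq=2175 -> in-order
Step 6: SEND seq=2367 -> in-order

Answer: yes yes no yes yes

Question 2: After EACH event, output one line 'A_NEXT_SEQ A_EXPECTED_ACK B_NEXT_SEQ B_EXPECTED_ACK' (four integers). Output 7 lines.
0 2175 2175 0
13 2175 2175 13
13 2175 2310 13
13 2175 2367 13
13 2367 2367 13
13 2367 2367 13
13 2425 2425 13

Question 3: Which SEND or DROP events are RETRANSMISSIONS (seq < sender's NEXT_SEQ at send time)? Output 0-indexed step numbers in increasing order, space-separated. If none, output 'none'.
Step 0: SEND seq=2000 -> fresh
Step 1: SEND seq=0 -> fresh
Step 2: DROP seq=2175 -> fresh
Step 3: SEND seq=2310 -> fresh
Step 4: SEND seq=2175 -> retransmit
Step 6: SEND seq=2367 -> fresh

Answer: 4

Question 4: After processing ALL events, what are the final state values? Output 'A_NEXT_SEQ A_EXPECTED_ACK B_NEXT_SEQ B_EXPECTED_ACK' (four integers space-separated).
After event 0: A_seq=0 A_ack=2175 B_seq=2175 B_ack=0
After event 1: A_seq=13 A_ack=2175 B_seq=2175 B_ack=13
After event 2: A_seq=13 A_ack=2175 B_seq=2310 B_ack=13
After event 3: A_seq=13 A_ack=2175 B_seq=2367 B_ack=13
After event 4: A_seq=13 A_ack=2367 B_seq=2367 B_ack=13
After event 5: A_seq=13 A_ack=2367 B_seq=2367 B_ack=13
After event 6: A_seq=13 A_ack=2425 B_seq=2425 B_ack=13

Answer: 13 2425 2425 13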